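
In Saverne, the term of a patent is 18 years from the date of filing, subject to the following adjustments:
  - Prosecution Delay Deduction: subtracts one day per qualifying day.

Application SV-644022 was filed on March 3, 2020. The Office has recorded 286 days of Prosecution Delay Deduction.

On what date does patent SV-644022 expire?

2037-05-21

Base term: filing date + 18 years → 3 March 2038.
Prosecution Delay Deduction: −286 days → 21 May 2037.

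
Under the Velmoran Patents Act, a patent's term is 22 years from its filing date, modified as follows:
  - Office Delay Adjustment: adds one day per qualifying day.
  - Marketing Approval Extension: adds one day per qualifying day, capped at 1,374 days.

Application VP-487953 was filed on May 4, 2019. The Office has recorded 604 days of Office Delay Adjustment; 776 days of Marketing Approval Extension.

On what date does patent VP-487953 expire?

Base term: filing date + 22 years → 4 May 2041.
Office Delay Adjustment: +604 days → 29 December 2042.
Marketing Approval Extension: 776 days (within the 1374-day cap) → +776 days → 12 February 2045.

February 12, 2045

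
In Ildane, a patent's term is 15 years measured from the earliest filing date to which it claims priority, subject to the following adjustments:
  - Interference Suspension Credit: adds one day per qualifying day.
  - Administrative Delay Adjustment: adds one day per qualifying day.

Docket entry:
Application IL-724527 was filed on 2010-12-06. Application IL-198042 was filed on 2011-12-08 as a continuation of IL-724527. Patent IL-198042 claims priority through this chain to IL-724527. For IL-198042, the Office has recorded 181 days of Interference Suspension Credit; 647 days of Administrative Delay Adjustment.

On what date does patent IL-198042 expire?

Earliest priority filing: 6 December 2010.
Base term: 6 December 2010 + 15 years → 6 December 2025.
Interference Suspension Credit: +181 days → 5 June 2026.
Administrative Delay Adjustment: +647 days → 13 March 2028.

2028-03-13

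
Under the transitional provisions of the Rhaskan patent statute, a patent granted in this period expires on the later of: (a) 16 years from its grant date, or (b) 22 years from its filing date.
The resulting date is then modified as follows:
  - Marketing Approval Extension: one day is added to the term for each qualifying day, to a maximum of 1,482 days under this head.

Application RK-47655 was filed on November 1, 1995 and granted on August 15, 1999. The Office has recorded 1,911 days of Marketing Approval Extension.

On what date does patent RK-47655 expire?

November 22, 2021

(a) grant + 16 years → 15 August 2015.
(b) filing + 22 years → 1 November 2017.
Later of the two: 1 November 2017.
Marketing Approval Extension: 1911 days claimed exceeds the 1482-day cap, so +1482 days → 22 November 2021.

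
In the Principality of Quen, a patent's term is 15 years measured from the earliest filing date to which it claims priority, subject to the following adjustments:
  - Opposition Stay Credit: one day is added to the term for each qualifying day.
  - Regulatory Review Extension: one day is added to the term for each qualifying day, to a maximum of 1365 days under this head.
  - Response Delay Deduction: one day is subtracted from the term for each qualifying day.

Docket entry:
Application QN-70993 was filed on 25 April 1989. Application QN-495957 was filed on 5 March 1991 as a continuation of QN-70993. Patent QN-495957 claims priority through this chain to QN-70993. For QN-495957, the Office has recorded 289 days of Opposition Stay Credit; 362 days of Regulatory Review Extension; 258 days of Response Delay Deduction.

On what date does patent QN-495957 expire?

Earliest priority filing: 25 April 1989.
Base term: 25 April 1989 + 15 years → 25 April 2004.
Opposition Stay Credit: +289 days → 8 February 2005.
Regulatory Review Extension: 362 days (within the 1365-day cap) → +362 days → 5 February 2006.
Response Delay Deduction: −258 days → 23 May 2005.

May 23, 2005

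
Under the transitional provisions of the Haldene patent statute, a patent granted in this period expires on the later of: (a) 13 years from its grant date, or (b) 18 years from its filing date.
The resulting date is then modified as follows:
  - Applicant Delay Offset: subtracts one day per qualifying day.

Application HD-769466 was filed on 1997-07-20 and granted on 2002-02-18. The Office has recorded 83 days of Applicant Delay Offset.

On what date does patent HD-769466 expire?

2015-04-28

(a) grant + 13 years → 18 February 2015.
(b) filing + 18 years → 20 July 2015.
Later of the two: 20 July 2015.
Applicant Delay Offset: −83 days → 28 April 2015.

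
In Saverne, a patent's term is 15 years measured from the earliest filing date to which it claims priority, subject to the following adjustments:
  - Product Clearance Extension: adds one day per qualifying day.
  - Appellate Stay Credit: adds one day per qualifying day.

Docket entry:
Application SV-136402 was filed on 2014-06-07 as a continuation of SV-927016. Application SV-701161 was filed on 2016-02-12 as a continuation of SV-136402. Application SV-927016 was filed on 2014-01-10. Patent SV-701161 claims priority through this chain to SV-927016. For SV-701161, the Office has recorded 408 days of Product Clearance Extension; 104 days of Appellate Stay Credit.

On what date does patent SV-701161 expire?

Earliest priority filing: 10 January 2014.
Base term: 10 January 2014 + 15 years → 10 January 2029.
Product Clearance Extension: +408 days → 22 February 2030.
Appellate Stay Credit: +104 days → 6 June 2030.

2030-06-06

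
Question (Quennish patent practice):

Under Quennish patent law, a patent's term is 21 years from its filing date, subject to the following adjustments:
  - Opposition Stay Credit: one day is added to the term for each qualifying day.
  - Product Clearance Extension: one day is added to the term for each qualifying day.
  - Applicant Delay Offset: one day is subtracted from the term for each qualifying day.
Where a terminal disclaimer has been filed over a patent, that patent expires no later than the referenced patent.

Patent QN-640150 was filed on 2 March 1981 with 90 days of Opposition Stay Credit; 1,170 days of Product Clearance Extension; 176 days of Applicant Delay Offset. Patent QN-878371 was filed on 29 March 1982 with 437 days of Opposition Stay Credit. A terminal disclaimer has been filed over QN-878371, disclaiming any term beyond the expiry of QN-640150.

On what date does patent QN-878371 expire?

2004-06-08

Natural term of QN-878371:
  Base: filing + 21 years → 29 March 2003.
  Opposition Stay Credit: +437 days → 8 June 2004.
Expiry of referenced patent QN-640150:
  Base: filing + 21 years → 2 March 2002.
  Opposition Stay Credit: +90 days → 31 May 2002.
  Product Clearance Extension: +1170 days → 13 August 2005.
  Applicant Delay Offset: −176 days → 18 February 2005.
Terminal disclaimer: QN-878371 expires on the earlier of 8 June 2004 and 18 February 2005.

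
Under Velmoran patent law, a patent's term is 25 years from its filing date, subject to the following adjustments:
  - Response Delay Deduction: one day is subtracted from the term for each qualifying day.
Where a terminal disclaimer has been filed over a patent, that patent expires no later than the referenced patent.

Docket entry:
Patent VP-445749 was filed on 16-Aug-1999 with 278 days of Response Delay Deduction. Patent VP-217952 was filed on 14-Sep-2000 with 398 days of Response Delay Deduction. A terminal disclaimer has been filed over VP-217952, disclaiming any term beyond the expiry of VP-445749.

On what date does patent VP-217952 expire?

2023-11-12

Natural term of VP-217952:
  Base: filing + 25 years → 14 September 2025.
  Response Delay Deduction: −398 days → 12 August 2024.
Expiry of referenced patent VP-445749:
  Base: filing + 25 years → 16 August 2024.
  Response Delay Deduction: −278 days → 12 November 2023.
Terminal disclaimer: VP-217952 expires on the earlier of 12 August 2024 and 12 November 2023.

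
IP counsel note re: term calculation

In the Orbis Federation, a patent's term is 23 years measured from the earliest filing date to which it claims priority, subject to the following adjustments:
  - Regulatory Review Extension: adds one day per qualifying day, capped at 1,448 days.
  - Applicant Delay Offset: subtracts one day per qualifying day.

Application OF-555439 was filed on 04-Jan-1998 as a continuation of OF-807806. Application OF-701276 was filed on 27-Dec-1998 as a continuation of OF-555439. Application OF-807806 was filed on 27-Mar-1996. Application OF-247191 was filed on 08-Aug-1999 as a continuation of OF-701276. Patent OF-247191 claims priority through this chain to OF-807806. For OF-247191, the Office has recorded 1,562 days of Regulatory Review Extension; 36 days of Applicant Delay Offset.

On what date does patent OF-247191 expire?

2023-02-06

Earliest priority filing: 27 March 1996.
Base term: 27 March 1996 + 23 years → 27 March 2019.
Regulatory Review Extension: 1562 days claimed exceeds the 1448-day cap, so +1448 days → 14 March 2023.
Applicant Delay Offset: −36 days → 6 February 2023.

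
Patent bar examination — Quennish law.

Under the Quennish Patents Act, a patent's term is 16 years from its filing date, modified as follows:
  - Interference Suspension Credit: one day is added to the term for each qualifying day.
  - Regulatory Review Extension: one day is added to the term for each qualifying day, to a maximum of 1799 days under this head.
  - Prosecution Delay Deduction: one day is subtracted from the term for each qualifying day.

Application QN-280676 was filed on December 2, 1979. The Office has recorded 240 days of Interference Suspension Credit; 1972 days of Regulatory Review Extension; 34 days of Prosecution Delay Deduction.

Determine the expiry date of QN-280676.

Base term: filing date + 16 years → 2 December 1995.
Interference Suspension Credit: +240 days → 29 July 1996.
Regulatory Review Extension: 1972 days claimed exceeds the 1799-day cap, so +1799 days → 2 July 2001.
Prosecution Delay Deduction: −34 days → 29 May 2001.

May 29, 2001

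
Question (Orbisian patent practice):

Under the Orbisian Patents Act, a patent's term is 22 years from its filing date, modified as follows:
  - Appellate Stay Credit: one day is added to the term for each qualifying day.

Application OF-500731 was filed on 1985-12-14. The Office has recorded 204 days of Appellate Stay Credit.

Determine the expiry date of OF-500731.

Base term: filing date + 22 years → 14 December 2007.
Appellate Stay Credit: +204 days → 5 July 2008.

July 5, 2008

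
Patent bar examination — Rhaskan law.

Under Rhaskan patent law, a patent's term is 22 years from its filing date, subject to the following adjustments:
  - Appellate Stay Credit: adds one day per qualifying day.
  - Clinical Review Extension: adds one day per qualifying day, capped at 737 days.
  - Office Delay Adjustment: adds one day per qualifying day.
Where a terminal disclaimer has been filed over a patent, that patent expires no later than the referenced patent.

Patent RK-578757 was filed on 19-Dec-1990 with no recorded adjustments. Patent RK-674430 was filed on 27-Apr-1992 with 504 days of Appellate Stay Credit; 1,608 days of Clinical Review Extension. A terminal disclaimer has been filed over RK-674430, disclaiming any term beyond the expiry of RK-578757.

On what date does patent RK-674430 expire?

2012-12-19

Natural term of RK-674430:
  Base: filing + 22 years → 27 April 2014.
  Appellate Stay Credit: +504 days → 13 September 2015.
  Clinical Review Extension: 1608 days claimed exceeds the 737-day cap, so +737 days → 19 September 2017.
Expiry of referenced patent RK-578757:
  Base: filing + 22 years → 19 December 2012.
Terminal disclaimer: RK-674430 expires on the earlier of 19 September 2017 and 19 December 2012.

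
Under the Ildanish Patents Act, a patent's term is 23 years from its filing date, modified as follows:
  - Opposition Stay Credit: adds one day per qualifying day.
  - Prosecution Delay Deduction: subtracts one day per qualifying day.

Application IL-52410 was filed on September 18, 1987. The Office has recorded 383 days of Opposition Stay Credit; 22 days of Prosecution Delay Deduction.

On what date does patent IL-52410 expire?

2011-09-14

Base term: filing date + 23 years → 18 September 2010.
Opposition Stay Credit: +383 days → 6 October 2011.
Prosecution Delay Deduction: −22 days → 14 September 2011.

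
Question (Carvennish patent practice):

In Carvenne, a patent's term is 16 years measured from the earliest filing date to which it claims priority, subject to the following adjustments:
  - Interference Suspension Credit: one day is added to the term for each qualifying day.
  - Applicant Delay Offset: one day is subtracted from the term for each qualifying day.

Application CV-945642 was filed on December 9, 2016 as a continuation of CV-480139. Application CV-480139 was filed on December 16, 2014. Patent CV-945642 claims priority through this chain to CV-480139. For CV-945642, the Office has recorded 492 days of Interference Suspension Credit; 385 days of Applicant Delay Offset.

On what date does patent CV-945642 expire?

Earliest priority filing: 16 December 2014.
Base term: 16 December 2014 + 16 years → 16 December 2030.
Interference Suspension Credit: +492 days → 21 April 2032.
Applicant Delay Offset: −385 days → 2 April 2031.

2031-04-02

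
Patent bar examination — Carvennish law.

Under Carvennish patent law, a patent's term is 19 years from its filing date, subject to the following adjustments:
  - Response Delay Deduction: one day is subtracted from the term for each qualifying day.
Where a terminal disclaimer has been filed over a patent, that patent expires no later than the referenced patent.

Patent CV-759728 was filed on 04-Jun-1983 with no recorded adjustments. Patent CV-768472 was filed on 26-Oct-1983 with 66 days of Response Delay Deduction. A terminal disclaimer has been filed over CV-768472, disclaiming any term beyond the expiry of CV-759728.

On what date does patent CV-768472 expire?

June 4, 2002

Natural term of CV-768472:
  Base: filing + 19 years → 26 October 2002.
  Response Delay Deduction: −66 days → 21 August 2002.
Expiry of referenced patent CV-759728:
  Base: filing + 19 years → 4 June 2002.
Terminal disclaimer: CV-768472 expires on the earlier of 21 August 2002 and 4 June 2002.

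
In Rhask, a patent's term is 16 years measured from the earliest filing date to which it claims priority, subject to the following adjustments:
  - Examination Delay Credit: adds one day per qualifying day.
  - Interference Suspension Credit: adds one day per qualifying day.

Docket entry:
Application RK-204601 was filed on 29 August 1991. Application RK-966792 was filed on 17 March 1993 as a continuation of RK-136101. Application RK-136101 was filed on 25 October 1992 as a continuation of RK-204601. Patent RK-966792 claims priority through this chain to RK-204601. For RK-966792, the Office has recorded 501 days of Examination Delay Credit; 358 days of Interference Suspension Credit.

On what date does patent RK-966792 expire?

January 4, 2010

Earliest priority filing: 29 August 1991.
Base term: 29 August 1991 + 16 years → 29 August 2007.
Examination Delay Credit: +501 days → 11 January 2009.
Interference Suspension Credit: +358 days → 4 January 2010.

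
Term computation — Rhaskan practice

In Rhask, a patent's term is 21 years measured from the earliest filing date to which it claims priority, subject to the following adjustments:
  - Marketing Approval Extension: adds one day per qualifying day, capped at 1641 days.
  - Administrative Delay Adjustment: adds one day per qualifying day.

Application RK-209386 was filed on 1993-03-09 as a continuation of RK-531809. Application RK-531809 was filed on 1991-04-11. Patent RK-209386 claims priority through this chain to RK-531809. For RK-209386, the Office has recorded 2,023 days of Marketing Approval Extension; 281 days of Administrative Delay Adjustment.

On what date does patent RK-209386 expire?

Earliest priority filing: 11 April 1991.
Base term: 11 April 1991 + 21 years → 11 April 2012.
Marketing Approval Extension: 2023 days claimed exceeds the 1641-day cap, so +1641 days → 8 October 2016.
Administrative Delay Adjustment: +281 days → 16 July 2017.

2017-07-16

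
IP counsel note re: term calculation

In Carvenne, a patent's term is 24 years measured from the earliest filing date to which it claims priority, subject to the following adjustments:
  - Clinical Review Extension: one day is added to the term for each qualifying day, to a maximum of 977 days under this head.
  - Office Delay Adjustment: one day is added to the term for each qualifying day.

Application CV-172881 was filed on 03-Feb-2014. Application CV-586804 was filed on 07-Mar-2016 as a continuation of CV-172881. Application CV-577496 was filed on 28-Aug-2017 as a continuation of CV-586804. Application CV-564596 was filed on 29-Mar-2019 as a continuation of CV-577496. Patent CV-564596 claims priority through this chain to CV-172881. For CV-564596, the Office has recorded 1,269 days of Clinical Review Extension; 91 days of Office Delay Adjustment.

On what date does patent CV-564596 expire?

2041-01-06

Earliest priority filing: 3 February 2014.
Base term: 3 February 2014 + 24 years → 3 February 2038.
Clinical Review Extension: 1269 days claimed exceeds the 977-day cap, so +977 days → 7 October 2040.
Office Delay Adjustment: +91 days → 6 January 2041.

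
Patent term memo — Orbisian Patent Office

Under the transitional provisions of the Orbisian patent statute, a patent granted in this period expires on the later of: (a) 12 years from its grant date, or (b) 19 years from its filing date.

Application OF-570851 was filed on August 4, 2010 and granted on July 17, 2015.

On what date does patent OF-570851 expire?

August 4, 2029

(a) grant + 12 years → 17 July 2027.
(b) filing + 19 years → 4 August 2029.
Later of the two: 4 August 2029.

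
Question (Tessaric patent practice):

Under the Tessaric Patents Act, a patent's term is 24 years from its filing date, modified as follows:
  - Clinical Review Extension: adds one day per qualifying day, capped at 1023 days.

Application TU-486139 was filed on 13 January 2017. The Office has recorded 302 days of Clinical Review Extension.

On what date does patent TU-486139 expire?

2041-11-11

Base term: filing date + 24 years → 13 January 2041.
Clinical Review Extension: 302 days (within the 1023-day cap) → +302 days → 11 November 2041.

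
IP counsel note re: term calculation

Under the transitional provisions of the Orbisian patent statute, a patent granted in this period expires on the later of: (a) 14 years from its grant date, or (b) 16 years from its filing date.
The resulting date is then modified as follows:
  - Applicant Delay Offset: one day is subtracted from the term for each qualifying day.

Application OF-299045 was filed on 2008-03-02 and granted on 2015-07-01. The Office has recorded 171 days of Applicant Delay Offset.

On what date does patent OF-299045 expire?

2029-01-11

(a) grant + 14 years → 1 July 2029.
(b) filing + 16 years → 2 March 2024.
Later of the two: 1 July 2029.
Applicant Delay Offset: −171 days → 11 January 2029.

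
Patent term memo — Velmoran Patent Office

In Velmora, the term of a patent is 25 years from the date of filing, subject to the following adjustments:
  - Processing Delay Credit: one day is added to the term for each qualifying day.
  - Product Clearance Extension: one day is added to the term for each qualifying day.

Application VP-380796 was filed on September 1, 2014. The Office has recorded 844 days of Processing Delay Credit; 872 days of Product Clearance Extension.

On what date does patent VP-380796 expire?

Base term: filing date + 25 years → 1 September 2039.
Processing Delay Credit: +844 days → 23 December 2041.
Product Clearance Extension: +872 days → 13 May 2044.

May 13, 2044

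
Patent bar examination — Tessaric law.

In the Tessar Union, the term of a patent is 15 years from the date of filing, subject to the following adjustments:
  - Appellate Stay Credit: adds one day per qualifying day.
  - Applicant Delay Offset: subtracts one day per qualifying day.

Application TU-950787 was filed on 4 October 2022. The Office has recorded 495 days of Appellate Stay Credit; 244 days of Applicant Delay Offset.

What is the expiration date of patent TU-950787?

2038-06-12

Base term: filing date + 15 years → 4 October 2037.
Appellate Stay Credit: +495 days → 11 February 2039.
Applicant Delay Offset: −244 days → 12 June 2038.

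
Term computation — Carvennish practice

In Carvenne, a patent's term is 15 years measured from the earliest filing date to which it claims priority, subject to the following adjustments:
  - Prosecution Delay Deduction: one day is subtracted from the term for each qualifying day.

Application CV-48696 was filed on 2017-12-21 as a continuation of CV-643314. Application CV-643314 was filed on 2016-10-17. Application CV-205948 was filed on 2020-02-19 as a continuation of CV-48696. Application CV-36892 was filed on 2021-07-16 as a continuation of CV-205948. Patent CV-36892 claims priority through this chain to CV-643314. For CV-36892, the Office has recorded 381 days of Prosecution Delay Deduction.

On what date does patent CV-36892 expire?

October 1, 2030

Earliest priority filing: 17 October 2016.
Base term: 17 October 2016 + 15 years → 17 October 2031.
Prosecution Delay Deduction: −381 days → 1 October 2030.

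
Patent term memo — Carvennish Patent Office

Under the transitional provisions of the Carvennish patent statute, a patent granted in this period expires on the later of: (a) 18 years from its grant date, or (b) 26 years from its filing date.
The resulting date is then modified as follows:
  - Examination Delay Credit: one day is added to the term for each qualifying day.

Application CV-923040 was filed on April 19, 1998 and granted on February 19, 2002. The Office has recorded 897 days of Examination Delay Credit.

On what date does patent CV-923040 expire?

(a) grant + 18 years → 19 February 2020.
(b) filing + 26 years → 19 April 2024.
Later of the two: 19 April 2024.
Examination Delay Credit: +897 days → 3 October 2026.

2026-10-03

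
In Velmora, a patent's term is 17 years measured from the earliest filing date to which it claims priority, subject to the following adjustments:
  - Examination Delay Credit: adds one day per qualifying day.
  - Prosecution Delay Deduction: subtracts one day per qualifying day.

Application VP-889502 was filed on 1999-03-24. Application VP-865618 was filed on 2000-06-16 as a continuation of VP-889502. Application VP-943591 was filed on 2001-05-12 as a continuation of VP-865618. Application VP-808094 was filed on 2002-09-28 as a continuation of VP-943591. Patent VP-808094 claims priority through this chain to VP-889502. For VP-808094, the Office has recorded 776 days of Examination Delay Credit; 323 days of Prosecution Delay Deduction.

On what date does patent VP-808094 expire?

2017-06-20

Earliest priority filing: 24 March 1999.
Base term: 24 March 1999 + 17 years → 24 March 2016.
Examination Delay Credit: +776 days → 9 May 2018.
Prosecution Delay Deduction: −323 days → 20 June 2017.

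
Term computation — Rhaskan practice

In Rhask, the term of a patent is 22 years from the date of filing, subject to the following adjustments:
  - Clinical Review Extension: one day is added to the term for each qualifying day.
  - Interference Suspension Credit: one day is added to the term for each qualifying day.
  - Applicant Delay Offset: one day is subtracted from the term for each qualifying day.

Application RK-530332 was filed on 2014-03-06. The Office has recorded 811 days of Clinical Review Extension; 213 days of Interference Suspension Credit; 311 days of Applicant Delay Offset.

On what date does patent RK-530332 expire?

Base term: filing date + 22 years → 6 March 2036.
Clinical Review Extension: +811 days → 26 May 2038.
Interference Suspension Credit: +213 days → 25 December 2038.
Applicant Delay Offset: −311 days → 17 February 2038.

2038-02-17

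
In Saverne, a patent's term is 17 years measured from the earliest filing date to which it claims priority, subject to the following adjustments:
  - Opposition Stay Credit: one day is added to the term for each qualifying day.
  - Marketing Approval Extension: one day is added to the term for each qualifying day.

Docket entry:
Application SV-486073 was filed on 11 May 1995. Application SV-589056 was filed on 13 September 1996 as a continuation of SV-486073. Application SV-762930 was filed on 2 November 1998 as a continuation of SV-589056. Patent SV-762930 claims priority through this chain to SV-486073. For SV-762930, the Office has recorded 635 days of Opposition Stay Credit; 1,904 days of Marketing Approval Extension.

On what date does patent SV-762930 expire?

2019-04-24

Earliest priority filing: 11 May 1995.
Base term: 11 May 1995 + 17 years → 11 May 2012.
Opposition Stay Credit: +635 days → 5 February 2014.
Marketing Approval Extension: +1904 days → 24 April 2019.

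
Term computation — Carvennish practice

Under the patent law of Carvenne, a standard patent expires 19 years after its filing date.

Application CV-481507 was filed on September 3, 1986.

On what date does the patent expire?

September 3, 2005

Filing date + 19 years → 3 September 2005.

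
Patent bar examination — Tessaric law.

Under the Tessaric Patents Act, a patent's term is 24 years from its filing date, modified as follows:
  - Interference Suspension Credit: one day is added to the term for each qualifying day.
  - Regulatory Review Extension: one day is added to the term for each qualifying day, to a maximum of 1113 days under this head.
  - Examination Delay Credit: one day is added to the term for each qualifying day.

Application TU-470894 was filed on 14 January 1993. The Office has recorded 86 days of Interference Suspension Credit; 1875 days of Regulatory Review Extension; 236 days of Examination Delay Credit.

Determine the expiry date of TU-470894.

2020-12-19

Base term: filing date + 24 years → 14 January 2017.
Interference Suspension Credit: +86 days → 10 April 2017.
Regulatory Review Extension: 1875 days claimed exceeds the 1113-day cap, so +1113 days → 27 April 2020.
Examination Delay Credit: +236 days → 19 December 2020.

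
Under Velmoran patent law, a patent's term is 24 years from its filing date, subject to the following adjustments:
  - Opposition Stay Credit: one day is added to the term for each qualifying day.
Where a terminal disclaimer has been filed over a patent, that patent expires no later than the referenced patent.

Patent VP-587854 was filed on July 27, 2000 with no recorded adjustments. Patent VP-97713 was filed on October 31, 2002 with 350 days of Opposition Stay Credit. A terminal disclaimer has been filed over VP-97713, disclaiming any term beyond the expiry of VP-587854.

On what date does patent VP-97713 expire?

July 27, 2024

Natural term of VP-97713:
  Base: filing + 24 years → 31 October 2026.
  Opposition Stay Credit: +350 days → 16 October 2027.
Expiry of referenced patent VP-587854:
  Base: filing + 24 years → 27 July 2024.
Terminal disclaimer: VP-97713 expires on the earlier of 16 October 2027 and 27 July 2024.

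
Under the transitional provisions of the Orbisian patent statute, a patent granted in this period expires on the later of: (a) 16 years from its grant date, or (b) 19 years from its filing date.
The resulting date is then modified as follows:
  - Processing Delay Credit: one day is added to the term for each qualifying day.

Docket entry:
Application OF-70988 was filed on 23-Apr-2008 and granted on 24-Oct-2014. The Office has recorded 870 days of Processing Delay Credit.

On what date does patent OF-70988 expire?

(a) grant + 16 years → 24 October 2030.
(b) filing + 19 years → 23 April 2027.
Later of the two: 24 October 2030.
Processing Delay Credit: +870 days → 12 March 2033.

March 12, 2033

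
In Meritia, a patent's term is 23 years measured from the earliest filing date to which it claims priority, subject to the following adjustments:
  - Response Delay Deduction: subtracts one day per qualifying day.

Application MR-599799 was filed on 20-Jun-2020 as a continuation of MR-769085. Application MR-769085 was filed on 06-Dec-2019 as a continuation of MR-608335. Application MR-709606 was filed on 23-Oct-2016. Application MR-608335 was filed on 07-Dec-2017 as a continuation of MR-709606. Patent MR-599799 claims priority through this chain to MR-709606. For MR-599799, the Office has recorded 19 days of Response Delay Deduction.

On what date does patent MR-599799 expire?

October 4, 2039

Earliest priority filing: 23 October 2016.
Base term: 23 October 2016 + 23 years → 23 October 2039.
Response Delay Deduction: −19 days → 4 October 2039.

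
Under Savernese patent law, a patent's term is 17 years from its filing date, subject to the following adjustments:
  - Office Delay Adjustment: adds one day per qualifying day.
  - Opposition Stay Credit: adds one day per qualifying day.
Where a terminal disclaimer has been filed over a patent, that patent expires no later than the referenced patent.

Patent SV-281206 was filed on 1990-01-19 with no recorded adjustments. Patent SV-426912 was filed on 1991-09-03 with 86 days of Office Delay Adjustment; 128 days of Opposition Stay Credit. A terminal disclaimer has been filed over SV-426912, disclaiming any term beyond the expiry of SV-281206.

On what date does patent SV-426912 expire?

2007-01-19

Natural term of SV-426912:
  Base: filing + 17 years → 3 September 2008.
  Office Delay Adjustment: +86 days → 28 November 2008.
  Opposition Stay Credit: +128 days → 5 April 2009.
Expiry of referenced patent SV-281206:
  Base: filing + 17 years → 19 January 2007.
Terminal disclaimer: SV-426912 expires on the earlier of 5 April 2009 and 19 January 2007.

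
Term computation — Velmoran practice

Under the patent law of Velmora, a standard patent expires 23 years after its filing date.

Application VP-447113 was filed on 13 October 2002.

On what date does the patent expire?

Filing date + 23 years → 13 October 2025.

October 13, 2025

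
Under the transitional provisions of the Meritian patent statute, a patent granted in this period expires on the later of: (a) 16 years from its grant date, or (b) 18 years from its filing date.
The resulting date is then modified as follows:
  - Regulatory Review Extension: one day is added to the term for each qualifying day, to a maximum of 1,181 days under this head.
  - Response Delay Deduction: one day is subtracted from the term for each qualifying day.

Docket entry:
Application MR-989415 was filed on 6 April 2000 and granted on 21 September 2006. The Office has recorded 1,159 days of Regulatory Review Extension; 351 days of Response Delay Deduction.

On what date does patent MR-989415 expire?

(a) grant + 16 years → 21 September 2022.
(b) filing + 18 years → 6 April 2018.
Later of the two: 21 September 2022.
Regulatory Review Extension: 1159 days (within the 1181-day cap) → +1159 days → 23 November 2025.
Response Delay Deduction: −351 days → 7 December 2024.

December 7, 2024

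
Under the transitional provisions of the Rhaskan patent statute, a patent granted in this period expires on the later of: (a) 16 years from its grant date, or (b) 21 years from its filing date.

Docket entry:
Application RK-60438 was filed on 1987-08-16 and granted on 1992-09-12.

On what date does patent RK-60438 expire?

(a) grant + 16 years → 12 September 2008.
(b) filing + 21 years → 16 August 2008.
Later of the two: 12 September 2008.

2008-09-12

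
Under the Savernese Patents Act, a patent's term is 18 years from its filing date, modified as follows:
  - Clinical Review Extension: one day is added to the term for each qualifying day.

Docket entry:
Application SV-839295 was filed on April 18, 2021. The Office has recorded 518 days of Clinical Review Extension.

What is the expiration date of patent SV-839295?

Base term: filing date + 18 years → 18 April 2039.
Clinical Review Extension: +518 days → 17 September 2040.

September 17, 2040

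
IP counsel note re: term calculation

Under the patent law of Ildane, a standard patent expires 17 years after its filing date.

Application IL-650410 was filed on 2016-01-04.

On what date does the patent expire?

Filing date + 17 years → 4 January 2033.

January 4, 2033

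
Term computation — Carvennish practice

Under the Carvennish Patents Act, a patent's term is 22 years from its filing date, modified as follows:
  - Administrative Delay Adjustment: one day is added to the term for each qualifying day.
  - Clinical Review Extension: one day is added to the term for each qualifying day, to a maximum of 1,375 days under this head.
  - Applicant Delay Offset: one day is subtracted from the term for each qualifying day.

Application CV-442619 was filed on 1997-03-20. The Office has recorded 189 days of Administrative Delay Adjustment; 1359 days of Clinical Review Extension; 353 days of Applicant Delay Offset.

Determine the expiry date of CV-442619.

June 27, 2022

Base term: filing date + 22 years → 20 March 2019.
Administrative Delay Adjustment: +189 days → 25 September 2019.
Clinical Review Extension: 1359 days (within the 1375-day cap) → +1359 days → 15 June 2023.
Applicant Delay Offset: −353 days → 27 June 2022.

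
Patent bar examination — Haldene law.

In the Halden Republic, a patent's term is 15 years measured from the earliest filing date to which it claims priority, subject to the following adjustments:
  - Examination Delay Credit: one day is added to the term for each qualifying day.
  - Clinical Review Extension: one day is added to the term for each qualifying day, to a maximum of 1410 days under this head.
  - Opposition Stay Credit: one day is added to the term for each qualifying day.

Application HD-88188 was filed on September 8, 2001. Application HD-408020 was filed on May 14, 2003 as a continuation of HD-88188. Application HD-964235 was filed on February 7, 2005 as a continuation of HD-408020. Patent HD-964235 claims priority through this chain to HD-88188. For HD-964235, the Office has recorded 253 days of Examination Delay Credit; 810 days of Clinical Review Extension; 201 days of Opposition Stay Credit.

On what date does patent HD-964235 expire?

Earliest priority filing: 8 September 2001.
Base term: 8 September 2001 + 15 years → 8 September 2016.
Examination Delay Credit: +253 days → 19 May 2017.
Clinical Review Extension: 810 days (within the 1410-day cap) → +810 days → 7 August 2019.
Opposition Stay Credit: +201 days → 24 February 2020.

February 24, 2020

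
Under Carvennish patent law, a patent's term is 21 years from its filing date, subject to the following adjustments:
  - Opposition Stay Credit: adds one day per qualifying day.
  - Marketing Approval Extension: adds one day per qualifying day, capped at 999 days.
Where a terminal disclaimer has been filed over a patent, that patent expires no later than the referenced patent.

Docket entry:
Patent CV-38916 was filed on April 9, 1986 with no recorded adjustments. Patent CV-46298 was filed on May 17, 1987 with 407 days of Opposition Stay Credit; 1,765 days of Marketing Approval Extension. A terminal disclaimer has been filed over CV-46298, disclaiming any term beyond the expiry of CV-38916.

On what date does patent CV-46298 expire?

2007-04-09

Natural term of CV-46298:
  Base: filing + 21 years → 17 May 2008.
  Opposition Stay Credit: +407 days → 28 June 2009.
  Marketing Approval Extension: 1765 days claimed exceeds the 999-day cap, so +999 days → 23 March 2012.
Expiry of referenced patent CV-38916:
  Base: filing + 21 years → 9 April 2007.
Terminal disclaimer: CV-46298 expires on the earlier of 23 March 2012 and 9 April 2007.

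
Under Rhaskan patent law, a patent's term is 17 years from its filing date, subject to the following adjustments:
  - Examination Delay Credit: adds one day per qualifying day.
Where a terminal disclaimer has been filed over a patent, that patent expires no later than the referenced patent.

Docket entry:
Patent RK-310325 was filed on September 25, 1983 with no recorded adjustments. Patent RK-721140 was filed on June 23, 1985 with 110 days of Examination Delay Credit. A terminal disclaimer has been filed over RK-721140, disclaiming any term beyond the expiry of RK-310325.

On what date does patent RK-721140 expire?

2000-09-25

Natural term of RK-721140:
  Base: filing + 17 years → 23 June 2002.
  Examination Delay Credit: +110 days → 11 October 2002.
Expiry of referenced patent RK-310325:
  Base: filing + 17 years → 25 September 2000.
Terminal disclaimer: RK-721140 expires on the earlier of 11 October 2002 and 25 September 2000.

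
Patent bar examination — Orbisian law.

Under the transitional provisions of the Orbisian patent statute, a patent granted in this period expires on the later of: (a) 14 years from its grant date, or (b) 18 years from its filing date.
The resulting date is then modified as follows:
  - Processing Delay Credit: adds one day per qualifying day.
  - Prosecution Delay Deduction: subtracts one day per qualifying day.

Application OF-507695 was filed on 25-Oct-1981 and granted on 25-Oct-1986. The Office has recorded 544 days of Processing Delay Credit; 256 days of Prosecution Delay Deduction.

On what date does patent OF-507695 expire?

2001-08-09

(a) grant + 14 years → 25 October 2000.
(b) filing + 18 years → 25 October 1999.
Later of the two: 25 October 2000.
Processing Delay Credit: +544 days → 22 April 2002.
Prosecution Delay Deduction: −256 days → 9 August 2001.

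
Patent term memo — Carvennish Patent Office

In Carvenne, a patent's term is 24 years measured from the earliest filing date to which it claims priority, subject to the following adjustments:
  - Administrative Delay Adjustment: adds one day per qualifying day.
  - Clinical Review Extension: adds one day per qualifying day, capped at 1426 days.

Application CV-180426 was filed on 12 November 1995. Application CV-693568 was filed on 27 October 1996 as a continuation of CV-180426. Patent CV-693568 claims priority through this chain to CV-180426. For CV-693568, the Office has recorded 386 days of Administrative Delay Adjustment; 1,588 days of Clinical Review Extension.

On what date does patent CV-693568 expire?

2024-10-28

Earliest priority filing: 12 November 1995.
Base term: 12 November 1995 + 24 years → 12 November 2019.
Administrative Delay Adjustment: +386 days → 2 December 2020.
Clinical Review Extension: 1588 days claimed exceeds the 1426-day cap, so +1426 days → 28 October 2024.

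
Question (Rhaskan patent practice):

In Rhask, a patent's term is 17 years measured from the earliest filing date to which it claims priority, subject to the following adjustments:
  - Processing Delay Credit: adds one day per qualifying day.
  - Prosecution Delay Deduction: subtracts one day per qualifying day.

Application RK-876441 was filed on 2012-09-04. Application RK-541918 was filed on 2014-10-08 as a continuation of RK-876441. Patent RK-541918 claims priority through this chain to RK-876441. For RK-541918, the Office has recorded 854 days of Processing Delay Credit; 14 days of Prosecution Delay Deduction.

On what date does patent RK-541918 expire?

Earliest priority filing: 4 September 2012.
Base term: 4 September 2012 + 17 years → 4 September 2029.
Processing Delay Credit: +854 days → 6 January 2032.
Prosecution Delay Deduction: −14 days → 23 December 2031.

December 23, 2031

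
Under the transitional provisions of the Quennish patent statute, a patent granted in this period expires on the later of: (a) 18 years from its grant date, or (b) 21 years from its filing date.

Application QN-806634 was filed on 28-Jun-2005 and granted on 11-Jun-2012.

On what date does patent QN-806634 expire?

2030-06-11

(a) grant + 18 years → 11 June 2030.
(b) filing + 21 years → 28 June 2026.
Later of the two: 11 June 2030.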